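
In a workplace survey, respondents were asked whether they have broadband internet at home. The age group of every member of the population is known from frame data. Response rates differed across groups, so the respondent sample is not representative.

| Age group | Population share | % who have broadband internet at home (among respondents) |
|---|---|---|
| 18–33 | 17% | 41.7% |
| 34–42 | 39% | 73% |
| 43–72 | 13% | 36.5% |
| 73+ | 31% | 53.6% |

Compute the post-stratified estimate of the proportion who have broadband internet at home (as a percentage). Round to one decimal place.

56.9%

Weight each group's respondent value by its population share:
  18–33: 0.17 × 41.7 = 7.089
  34–42: 0.39 × 73 = 28.47
  43–72: 0.13 × 36.5 = 4.745
  73+: 0.31 × 53.6 = 16.616
Post-stratified estimate = 56.92 → 56.9%.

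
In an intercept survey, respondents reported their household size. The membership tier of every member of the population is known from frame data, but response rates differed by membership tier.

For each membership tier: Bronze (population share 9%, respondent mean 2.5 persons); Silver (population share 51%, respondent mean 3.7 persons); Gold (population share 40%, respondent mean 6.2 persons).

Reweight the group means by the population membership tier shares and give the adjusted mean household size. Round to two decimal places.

Each cell contributes population-share × respondent value:
  Bronze: 0.09 × 2.5 = 0.225
  Silver: 0.51 × 3.7 = 1.887
  Gold: 0.4 × 6.2 = 2.48
Post-stratified estimate = 4.592 → 4.59.

4.59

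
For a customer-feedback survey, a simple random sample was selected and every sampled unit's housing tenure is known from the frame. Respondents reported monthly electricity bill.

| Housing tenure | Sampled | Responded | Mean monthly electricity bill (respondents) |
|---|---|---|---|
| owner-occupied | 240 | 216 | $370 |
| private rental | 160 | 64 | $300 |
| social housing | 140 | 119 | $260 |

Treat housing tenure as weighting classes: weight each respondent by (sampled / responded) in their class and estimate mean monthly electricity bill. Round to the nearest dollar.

$321

Response rates by class: owner-occupied 216/240 = 90%, private rental 64/160 = 40%, social housing 119/140 = 85%.
Inverse-response-rate weighting restores each class to its sampled count, so class totals weight by n_sampled:
  owner-occupied: 240 × 370 = 88,800
  private rental: 160 × 300 = 48,000
  social housing: 140 × 260 = 36,400
Adjusted estimate = 173,200 / 540 = 320.741 → $321.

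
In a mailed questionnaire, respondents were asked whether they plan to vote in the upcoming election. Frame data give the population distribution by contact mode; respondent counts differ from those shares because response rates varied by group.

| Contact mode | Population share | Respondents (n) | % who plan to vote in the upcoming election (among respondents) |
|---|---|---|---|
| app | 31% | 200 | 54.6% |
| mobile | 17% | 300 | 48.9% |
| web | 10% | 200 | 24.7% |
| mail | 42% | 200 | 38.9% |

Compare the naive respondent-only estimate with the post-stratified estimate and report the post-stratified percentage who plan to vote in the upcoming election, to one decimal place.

Unadjusted (pooled respondent) estimate weights by respondent counts:
  (200/900)×54.6 + (300/900)×48.9 + (200/900)×24.7 + (200/900)×38.9 = 42.5667%
Post-stratified estimate weights by population shares:
  0.31×54.6 + 0.17×48.9 + 0.1×24.7 + 0.42×38.9 = 44.047%

44.0%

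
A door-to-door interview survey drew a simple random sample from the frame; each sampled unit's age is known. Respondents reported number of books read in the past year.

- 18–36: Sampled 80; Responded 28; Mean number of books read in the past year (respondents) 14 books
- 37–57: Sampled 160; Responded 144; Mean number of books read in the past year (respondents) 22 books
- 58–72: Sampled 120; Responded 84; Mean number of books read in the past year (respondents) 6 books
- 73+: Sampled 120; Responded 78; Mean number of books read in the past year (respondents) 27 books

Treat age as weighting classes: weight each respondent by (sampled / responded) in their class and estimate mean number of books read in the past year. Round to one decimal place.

Response rates by class: 18–36 28/80 = 35%, 37–57 144/160 = 90%, 58–72 84/120 = 70%, 73+ 78/120 = 65%.
With weight = n_sampled/n_responded per class, the weighted class total is n_sampled:
  18–36: 80 × 14 = 1120
  37–57: 160 × 22 = 3520
  58–72: 120 × 6 = 720
  73+: 120 × 27 = 3240
Adjusted estimate = 8600 / 480 = 17.9167 → 17.9.

17.9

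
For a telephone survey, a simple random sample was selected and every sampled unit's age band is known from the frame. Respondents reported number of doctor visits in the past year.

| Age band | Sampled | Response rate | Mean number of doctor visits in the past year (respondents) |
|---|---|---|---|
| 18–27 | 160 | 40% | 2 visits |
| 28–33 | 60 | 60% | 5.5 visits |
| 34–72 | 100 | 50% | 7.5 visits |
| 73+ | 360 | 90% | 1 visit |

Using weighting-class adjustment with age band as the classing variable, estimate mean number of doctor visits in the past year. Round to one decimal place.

2.6

Weighting each respondent by the inverse class response rate inflates each class back to its sampled size, so the class weight is n_sampled:
  18–27: 160 × 2 = 320
  28–33: 60 × 5.5 = 330
  34–72: 100 × 7.5 = 750
  73+: 360 × 1 = 360
Adjusted estimate = 1760 / 680 = 2.58824 → 2.6.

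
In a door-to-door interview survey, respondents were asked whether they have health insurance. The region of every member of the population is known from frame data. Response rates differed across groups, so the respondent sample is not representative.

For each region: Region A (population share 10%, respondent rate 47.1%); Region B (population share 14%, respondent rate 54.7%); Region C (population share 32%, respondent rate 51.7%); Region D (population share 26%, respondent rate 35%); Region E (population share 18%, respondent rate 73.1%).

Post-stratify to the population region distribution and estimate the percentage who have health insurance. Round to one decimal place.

51.2%

Weight each group's respondent value by its population share:
  Region A: 0.1 × 47.1 = 4.71
  Region B: 0.14 × 54.7 = 7.658
  Region C: 0.32 × 51.7 = 16.544
  Region D: 0.26 × 35 = 9.1
  Region E: 0.18 × 73.1 = 13.158
Post-stratified estimate = 51.17 → 51.2%.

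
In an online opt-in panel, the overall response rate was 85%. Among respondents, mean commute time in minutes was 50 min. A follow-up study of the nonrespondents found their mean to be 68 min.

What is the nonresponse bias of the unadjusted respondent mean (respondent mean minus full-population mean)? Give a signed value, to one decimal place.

-2.7

Nonresponse fraction = 1 − 0.85 = 0.15.
Bias = (nonresponse fraction) × (respondent mean − nonrespondent mean)
     = 0.15 × (50 − 68) = 0.15 × -18 = -2.7.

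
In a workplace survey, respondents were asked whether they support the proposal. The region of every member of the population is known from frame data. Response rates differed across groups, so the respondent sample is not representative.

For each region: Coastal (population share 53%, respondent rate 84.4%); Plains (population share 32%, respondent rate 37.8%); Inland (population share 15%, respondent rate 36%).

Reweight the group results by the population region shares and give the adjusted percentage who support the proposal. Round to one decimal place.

62.2%

Each cell contributes population-share × respondent value:
  Coastal: 0.53 × 84.4 = 44.732
  Plains: 0.32 × 37.8 = 12.096
  Inland: 0.15 × 36 = 5.4
Post-stratified estimate = 62.228 → 62.2%.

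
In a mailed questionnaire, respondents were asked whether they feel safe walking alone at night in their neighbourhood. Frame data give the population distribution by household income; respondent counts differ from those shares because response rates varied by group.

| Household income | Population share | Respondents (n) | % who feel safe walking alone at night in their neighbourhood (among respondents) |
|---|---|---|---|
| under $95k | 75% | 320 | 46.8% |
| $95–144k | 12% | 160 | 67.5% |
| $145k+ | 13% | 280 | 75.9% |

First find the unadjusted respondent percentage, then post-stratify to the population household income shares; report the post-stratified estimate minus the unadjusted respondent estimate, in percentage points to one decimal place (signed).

-8.8 percentage points

Without adjustment, the pooled respondent share is:
  (320/760)×46.8 + (160/760)×67.5 + (280/760)×75.9 = 61.8789%
Post-stratifying to population shares instead:
  0.75×46.8 + 0.12×67.5 + 0.13×75.9 = 53.067%
Difference = 53.067 − 61.8789 = -8.8119 pp.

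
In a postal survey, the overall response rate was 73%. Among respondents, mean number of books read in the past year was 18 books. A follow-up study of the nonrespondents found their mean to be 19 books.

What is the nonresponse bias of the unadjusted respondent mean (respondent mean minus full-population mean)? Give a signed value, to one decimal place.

-0.3

Nonresponse fraction = 1 − 0.73 = 0.27.
Bias = (nonresponse fraction) × (respondent mean − nonrespondent mean)
     = 0.27 × (18 − 19) = 0.27 × -1 = -0.27.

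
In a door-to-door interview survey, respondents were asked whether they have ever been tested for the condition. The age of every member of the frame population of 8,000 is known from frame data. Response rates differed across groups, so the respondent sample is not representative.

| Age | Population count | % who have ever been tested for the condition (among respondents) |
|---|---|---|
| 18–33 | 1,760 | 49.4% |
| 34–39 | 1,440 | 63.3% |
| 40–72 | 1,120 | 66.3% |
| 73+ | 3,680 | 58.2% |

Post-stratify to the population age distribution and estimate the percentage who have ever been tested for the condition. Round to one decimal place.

58.3%

Reweight to the known age distribution:
  18–33: (1,760/8,000) × 49.4 = 10.868
  34–39: (1,440/8,000) × 63.3 = 11.394
  40–72: (1,120/8,000) × 66.3 = 9.282
  73+: (3,680/8,000) × 58.2 = 26.772
Post-stratified estimate = 58.316 → 58.3%.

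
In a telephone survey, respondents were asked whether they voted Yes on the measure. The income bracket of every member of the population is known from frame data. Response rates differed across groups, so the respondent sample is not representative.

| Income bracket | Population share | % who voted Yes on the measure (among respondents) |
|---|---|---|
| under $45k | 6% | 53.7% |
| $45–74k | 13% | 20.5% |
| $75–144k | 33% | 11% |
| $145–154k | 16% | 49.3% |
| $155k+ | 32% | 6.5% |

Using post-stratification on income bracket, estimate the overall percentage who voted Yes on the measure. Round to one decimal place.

Reweight to the known income bracket distribution:
  under $45k: 0.06 × 53.7 = 3.222
  $45–74k: 0.13 × 20.5 = 2.665
  $75–144k: 0.33 × 11 = 3.63
  $145–154k: 0.16 × 49.3 = 7.888
  $155k+: 0.32 × 6.5 = 2.08
Post-stratified estimate = 19.485 → 19.5%.

19.5%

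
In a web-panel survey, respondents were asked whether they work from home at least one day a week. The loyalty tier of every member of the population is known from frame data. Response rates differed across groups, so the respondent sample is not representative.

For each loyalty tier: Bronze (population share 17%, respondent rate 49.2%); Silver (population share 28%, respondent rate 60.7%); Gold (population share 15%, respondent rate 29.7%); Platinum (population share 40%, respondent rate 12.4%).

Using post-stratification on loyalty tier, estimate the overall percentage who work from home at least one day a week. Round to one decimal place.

34.8%

Weight each group's respondent value by its population share:
  Bronze: 0.17 × 49.2 = 8.364
  Silver: 0.28 × 60.7 = 16.996
  Gold: 0.15 × 29.7 = 4.455
  Platinum: 0.4 × 12.4 = 4.96
Post-stratified estimate = 34.775 → 34.8%.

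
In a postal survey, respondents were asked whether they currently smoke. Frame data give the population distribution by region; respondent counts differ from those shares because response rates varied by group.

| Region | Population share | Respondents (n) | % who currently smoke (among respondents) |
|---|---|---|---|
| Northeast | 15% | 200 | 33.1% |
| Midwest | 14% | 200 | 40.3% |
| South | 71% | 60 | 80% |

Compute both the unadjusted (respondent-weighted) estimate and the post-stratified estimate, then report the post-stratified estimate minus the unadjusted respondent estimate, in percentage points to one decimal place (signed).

+25.1 percentage points

Unadjusted (pooled respondent) estimate weights by respondent counts:
  (200/460)×33.1 + (200/460)×40.3 + (60/460)×80 = 42.3478%
Post-stratified estimate weights by population shares:
  0.15×33.1 + 0.14×40.3 + 0.71×80 = 67.407%
Difference = 67.407 − 42.3478 = 25.0592 pp.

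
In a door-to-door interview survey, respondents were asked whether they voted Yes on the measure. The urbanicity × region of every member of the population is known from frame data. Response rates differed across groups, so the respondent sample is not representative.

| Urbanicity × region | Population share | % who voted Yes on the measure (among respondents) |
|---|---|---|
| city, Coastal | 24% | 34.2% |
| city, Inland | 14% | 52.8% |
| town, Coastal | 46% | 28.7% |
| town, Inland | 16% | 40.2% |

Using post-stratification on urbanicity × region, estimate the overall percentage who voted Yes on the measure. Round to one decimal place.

35.2%

Reweight to the known urbanicity × region distribution:
  city, Coastal: 0.24 × 34.2 = 8.208
  city, Inland: 0.14 × 52.8 = 7.392
  town, Coastal: 0.46 × 28.7 = 13.202
  town, Inland: 0.16 × 40.2 = 6.432
Post-stratified estimate = 35.234 → 35.2%.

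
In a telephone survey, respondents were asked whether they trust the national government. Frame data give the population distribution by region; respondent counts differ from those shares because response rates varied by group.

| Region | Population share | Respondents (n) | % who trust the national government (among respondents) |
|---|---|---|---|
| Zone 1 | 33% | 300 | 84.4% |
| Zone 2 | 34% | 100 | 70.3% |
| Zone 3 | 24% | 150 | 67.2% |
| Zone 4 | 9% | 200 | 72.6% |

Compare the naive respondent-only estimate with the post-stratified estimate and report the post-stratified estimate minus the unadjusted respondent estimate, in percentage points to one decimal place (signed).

Naive respondent-only estimate (weights = respondent counts):
  (300/750)×84.4 + (100/750)×70.3 + (150/750)×67.2 + (200/750)×72.6 = 75.9333%
Post-stratifying to population shares instead:
  0.33×84.4 + 0.34×70.3 + 0.24×67.2 + 0.09×72.6 = 74.416%
Difference = 74.416 − 75.9333 = -1.5173 pp.

-1.5 percentage points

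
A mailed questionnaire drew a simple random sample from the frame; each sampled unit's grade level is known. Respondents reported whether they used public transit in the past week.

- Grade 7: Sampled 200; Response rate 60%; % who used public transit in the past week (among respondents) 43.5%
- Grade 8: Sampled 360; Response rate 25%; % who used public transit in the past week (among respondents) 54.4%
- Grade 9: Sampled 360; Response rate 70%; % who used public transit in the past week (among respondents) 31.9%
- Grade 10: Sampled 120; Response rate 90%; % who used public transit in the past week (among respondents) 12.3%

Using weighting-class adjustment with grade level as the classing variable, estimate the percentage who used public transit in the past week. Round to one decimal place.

Inverse-response-rate weighting restores each class to its sampled count, so class totals weight by n_sampled:
  Grade 7: 200 × 43.5 = 8700
  Grade 8: 360 × 54.4 = 19,584
  Grade 9: 360 × 31.9 = 11,484
  Grade 10: 120 × 12.3 = 1476
Adjusted estimate = 41,244 / 1,040 = 39.6577 → 39.7%.

39.7%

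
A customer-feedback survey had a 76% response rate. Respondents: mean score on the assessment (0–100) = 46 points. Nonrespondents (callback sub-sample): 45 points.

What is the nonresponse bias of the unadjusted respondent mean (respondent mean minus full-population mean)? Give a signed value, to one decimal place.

Nonresponse fraction = 1 − 0.76 = 0.24.
Bias = (nonresponse fraction) × (respondent mean − nonrespondent mean)
     = 0.24 × (46 − 45) = 0.24 × 1 = 0.24.

+0.2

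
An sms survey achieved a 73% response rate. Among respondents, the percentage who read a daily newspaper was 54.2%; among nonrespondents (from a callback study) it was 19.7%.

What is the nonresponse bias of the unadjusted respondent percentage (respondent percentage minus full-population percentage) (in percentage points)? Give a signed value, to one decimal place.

Nonresponse fraction = 1 − 0.73 = 0.27.
Bias = (nonresponse fraction) × (respondent percentage − nonrespondent percentage)
     = 0.27 × (54.2 − 19.7) = 0.27 × 34.5 = 9.315.

+9.3 percentage points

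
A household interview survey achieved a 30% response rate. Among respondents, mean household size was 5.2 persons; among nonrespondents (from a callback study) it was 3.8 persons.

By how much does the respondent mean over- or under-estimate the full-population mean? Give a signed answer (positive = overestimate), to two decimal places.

Nonresponse fraction = 1 − 0.3 = 0.7.
Bias = (nonresponse fraction) × (respondent mean − nonrespondent mean)
     = 0.7 × (5.2 − 3.8) = 0.7 × 1.4 = 0.98.

+0.98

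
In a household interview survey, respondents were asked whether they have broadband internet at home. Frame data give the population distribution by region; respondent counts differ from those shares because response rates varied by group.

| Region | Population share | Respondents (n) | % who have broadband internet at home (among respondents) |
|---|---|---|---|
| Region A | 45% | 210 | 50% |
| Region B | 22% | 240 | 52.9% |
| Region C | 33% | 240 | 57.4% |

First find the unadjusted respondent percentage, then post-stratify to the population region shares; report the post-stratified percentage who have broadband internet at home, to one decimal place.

Naive respondent-only estimate (weights = respondent counts):
  (210/690)×50 + (240/690)×52.9 + (240/690)×57.4 = 53.5826%
Reweighting by population region shares:
  0.45×50 + 0.22×52.9 + 0.33×57.4 = 53.08%

53.1%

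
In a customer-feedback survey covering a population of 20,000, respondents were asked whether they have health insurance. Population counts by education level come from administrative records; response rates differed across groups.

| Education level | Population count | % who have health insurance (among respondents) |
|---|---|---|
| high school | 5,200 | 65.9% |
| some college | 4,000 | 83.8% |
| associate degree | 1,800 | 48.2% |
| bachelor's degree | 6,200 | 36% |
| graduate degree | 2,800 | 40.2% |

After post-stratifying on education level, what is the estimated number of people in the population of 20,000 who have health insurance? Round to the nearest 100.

Each cell contributes its population count × the respondent rate:
  high school: 5,200 × 65.9% = 3426.8
  some college: 4,000 × 83.8% = 3352
  associate degree: 1,800 × 48.2% = 867.6
  bachelor's degree: 6,200 × 36% = 2232
  graduate degree: 2,800 × 40.2% = 1125.6
Estimated total = 11,004 → 11,000.

11,000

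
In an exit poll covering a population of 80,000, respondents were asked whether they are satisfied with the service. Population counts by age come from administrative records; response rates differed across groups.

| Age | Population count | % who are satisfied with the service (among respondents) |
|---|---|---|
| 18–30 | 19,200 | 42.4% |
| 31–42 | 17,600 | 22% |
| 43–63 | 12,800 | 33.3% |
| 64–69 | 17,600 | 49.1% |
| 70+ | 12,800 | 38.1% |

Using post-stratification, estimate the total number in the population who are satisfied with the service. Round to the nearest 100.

29,800

Each cell contributes its population count × the respondent rate:
  18–30: 19,200 × 42.4% = 8140.8
  31–42: 17,600 × 22% = 3872
  43–63: 12,800 × 33.3% = 4262.4
  64–69: 17,600 × 49.1% = 8641.6
  70+: 12,800 × 38.1% = 4876.8
Estimated total = 29793.6 → 29,800.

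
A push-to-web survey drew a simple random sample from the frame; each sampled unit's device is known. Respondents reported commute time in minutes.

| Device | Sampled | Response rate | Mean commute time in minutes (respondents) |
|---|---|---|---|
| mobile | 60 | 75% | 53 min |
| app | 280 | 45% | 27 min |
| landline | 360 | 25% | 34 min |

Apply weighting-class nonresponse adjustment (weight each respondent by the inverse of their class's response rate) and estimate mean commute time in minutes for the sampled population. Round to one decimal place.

Weighting each respondent by the inverse class response rate inflates each class back to its sampled size, so the class weight is n_sampled:
  mobile: 60 × 53 = 3180
  app: 280 × 27 = 7560
  landline: 360 × 34 = 12,240
Adjusted estimate = 22,980 / 700 = 32.8286 → 32.8.

32.8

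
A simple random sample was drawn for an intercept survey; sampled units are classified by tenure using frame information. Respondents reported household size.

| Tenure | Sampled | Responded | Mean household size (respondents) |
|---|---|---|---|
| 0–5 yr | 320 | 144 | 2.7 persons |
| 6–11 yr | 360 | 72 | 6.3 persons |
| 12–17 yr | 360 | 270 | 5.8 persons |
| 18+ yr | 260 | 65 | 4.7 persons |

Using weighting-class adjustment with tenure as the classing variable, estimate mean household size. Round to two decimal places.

Class response rates: 0–5 yr 144/320 = 45%, 6–11 yr 72/360 = 20%, 12–17 yr 270/360 = 75%, 18+ yr 65/260 = 25%.
Inverse-response-rate weighting restores each class to its sampled count, so class totals weight by n_sampled:
  0–5 yr: 320 × 2.7 = 864
  6–11 yr: 360 × 6.3 = 2268
  12–17 yr: 360 × 5.8 = 2088
  18+ yr: 260 × 4.7 = 1222
Adjusted estimate = 6442 / 1,300 = 4.95538 → 4.96.

4.96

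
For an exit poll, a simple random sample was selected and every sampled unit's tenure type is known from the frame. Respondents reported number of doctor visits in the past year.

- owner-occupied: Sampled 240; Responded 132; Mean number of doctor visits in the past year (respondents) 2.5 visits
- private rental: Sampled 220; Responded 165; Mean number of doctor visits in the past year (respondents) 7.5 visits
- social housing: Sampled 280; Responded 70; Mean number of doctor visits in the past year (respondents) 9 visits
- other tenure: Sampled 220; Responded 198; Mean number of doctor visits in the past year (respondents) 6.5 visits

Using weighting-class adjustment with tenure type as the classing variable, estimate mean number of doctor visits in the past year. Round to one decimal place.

Response rates by class: owner-occupied 132/240 = 55%, private rental 165/220 = 75%, social housing 70/280 = 25%, other tenure 198/220 = 90%.
With weight = n_sampled/n_responded per class, the weighted class total is n_sampled:
  owner-occupied: 240 × 2.5 = 600
  private rental: 220 × 7.5 = 1650
  social housing: 280 × 9 = 2520
  other tenure: 220 × 6.5 = 1430
Adjusted estimate = 6200 / 960 = 6.45833 → 6.5.

6.5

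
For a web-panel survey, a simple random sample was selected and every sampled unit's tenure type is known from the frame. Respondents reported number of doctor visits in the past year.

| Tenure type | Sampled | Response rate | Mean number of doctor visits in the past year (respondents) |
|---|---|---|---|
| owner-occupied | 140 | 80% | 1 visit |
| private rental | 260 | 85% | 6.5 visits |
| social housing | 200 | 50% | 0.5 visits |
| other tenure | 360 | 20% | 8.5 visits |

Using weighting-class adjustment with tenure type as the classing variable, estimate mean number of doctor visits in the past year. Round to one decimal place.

Each respondent's weight = sampled/responded in their class; summing within a class gives n_sampled, so:
  owner-occupied: 140 × 1 = 140
  private rental: 260 × 6.5 = 1690
  social housing: 200 × 0.5 = 100
  other tenure: 360 × 8.5 = 3060
Adjusted estimate = 4990 / 960 = 5.19792 → 5.2.

5.2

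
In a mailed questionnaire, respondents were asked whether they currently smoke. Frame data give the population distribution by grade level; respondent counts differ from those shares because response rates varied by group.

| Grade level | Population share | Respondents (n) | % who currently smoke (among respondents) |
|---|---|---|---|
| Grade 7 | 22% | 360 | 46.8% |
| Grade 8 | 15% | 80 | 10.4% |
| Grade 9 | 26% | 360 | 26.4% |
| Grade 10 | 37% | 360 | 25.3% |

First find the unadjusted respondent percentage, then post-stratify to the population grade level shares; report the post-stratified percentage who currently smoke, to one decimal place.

28.1%

Without adjustment, the pooled respondent share is:
  (360/1160)×46.8 + (80/1160)×10.4 + (360/1160)×26.4 + (360/1160)×25.3 = 31.2862%
Reweighting by population grade level shares:
  0.22×46.8 + 0.15×10.4 + 0.26×26.4 + 0.37×25.3 = 28.081%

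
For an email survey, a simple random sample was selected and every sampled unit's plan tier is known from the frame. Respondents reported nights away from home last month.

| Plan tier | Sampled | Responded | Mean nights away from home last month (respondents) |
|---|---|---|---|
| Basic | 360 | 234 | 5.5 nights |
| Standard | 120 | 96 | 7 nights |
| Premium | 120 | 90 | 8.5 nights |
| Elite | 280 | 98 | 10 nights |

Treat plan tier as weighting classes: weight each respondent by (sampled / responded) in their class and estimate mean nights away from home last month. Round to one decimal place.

7.5

Response rates by class: Basic 234/360 = 65%, Standard 96/120 = 80%, Premium 90/120 = 75%, Elite 98/280 = 35%.
Inverse-response-rate weighting restores each class to its sampled count, so class totals weight by n_sampled:
  Basic: 360 × 5.5 = 1980
  Standard: 120 × 7 = 840
  Premium: 120 × 8.5 = 1020
  Elite: 280 × 10 = 2800
Adjusted estimate = 6640 / 880 = 7.54545 → 7.5.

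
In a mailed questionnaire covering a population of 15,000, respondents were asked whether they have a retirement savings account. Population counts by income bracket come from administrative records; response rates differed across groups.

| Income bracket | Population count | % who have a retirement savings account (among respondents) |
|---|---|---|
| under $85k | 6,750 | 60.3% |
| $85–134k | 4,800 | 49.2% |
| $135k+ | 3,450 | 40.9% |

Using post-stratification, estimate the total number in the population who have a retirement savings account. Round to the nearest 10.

Each cell contributes its population count × the respondent rate:
  under $85k: 6,750 × 60.3% = 4070.25
  $85–134k: 4,800 × 49.2% = 2361.6
  $135k+: 3,450 × 40.9% = 1411.05
Estimated total = 7842.9 → 7,840.

7,840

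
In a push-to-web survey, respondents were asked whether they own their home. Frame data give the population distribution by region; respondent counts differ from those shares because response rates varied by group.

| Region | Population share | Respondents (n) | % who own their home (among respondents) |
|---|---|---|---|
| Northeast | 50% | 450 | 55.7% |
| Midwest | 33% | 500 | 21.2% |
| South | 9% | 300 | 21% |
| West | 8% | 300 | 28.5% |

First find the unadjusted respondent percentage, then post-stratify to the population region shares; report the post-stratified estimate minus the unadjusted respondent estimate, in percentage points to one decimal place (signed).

+6.4 percentage points

Unadjusted (pooled respondent) estimate weights by respondent counts:
  (450/1550)×55.7 + (500/1550)×21.2 + (300/1550)×21 + (300/1550)×28.5 = 32.5903%
Post-stratified estimate weights by population shares:
  0.5×55.7 + 0.33×21.2 + 0.09×21 + 0.08×28.5 = 39.016%
Difference = 39.016 − 32.5903 = 6.4257 pp.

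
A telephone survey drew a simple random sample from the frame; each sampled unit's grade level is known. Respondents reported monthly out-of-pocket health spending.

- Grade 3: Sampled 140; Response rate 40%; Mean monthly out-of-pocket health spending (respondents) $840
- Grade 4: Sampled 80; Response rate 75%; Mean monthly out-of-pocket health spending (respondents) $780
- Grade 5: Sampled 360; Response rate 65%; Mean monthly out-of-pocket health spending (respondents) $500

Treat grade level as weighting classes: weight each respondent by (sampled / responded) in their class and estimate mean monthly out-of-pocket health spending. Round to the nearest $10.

$620

Each respondent's weight = sampled/responded in their class; summing within a class gives n_sampled, so:
  Grade 3: 140 × 840 = 117,600
  Grade 4: 80 × 780 = 62,400
  Grade 5: 360 × 500 = 180,000
Adjusted estimate = 360,000 / 580 = 620.69 → $620.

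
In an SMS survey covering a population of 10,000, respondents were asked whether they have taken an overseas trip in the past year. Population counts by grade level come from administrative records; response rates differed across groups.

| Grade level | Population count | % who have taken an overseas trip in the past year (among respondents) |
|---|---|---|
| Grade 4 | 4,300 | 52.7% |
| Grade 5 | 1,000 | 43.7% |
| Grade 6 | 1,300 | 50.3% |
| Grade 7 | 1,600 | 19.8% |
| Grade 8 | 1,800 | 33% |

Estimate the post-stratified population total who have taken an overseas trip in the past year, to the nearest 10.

Apply each group's respondent rate to its population count:
  Grade 4: 4,300 × 52.7% = 2266.1
  Grade 5: 1,000 × 43.7% = 437
  Grade 6: 1,300 × 50.3% = 653.9
  Grade 7: 1,600 × 19.8% = 316.8
  Grade 8: 1,800 × 33% = 594
Estimated total = 4267.8 → 4,270.

4,270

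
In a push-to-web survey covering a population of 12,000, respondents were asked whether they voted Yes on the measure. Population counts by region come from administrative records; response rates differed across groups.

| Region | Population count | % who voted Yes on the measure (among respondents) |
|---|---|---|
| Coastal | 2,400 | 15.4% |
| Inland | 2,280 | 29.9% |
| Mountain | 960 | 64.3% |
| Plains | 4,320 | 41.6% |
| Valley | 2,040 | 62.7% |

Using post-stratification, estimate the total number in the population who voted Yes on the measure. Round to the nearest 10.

Apply each group's respondent rate to its population count:
  Coastal: 2,400 × 15.4% = 369.6
  Inland: 2,280 × 29.9% = 681.72
  Mountain: 960 × 64.3% = 617.28
  Plains: 4,320 × 41.6% = 1797.12
  Valley: 2,040 × 62.7% = 1279.08
Estimated total = 4744.8 → 4,740.

4,740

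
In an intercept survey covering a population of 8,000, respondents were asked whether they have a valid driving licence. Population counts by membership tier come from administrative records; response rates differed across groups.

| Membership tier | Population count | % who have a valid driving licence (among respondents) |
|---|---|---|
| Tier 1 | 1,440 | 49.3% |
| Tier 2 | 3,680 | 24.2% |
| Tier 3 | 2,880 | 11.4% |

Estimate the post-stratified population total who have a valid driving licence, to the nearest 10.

1,930

Estimated count per cell = population count × respondent percentage:
  Tier 1: 1,440 × 49.3% = 709.92
  Tier 2: 3,680 × 24.2% = 890.56
  Tier 3: 2,880 × 11.4% = 328.32
Estimated total = 1928.8 → 1,930.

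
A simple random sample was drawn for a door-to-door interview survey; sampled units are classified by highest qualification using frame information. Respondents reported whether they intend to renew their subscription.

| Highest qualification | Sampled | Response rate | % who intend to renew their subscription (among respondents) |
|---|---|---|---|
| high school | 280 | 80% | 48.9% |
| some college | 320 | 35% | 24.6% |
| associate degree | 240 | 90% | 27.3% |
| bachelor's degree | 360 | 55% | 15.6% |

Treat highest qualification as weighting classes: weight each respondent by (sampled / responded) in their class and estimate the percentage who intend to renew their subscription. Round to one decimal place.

Weighting each respondent by the inverse class response rate inflates each class back to its sampled size, so the class weight is n_sampled:
  high school: 280 × 48.9 = 13,692
  some college: 320 × 24.6 = 7872
  associate degree: 240 × 27.3 = 6552
  bachelor's degree: 360 × 15.6 = 5616
Adjusted estimate = 33,732 / 1,200 = 28.11 → 28.1%.

28.1%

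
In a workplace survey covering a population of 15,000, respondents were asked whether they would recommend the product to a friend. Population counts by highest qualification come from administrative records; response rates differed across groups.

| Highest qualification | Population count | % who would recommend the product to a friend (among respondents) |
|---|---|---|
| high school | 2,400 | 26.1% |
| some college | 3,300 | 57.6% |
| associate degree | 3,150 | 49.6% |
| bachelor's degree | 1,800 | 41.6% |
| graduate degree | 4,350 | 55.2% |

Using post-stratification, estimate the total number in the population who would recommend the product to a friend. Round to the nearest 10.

Estimated count per cell = population count × respondent percentage:
  high school: 2,400 × 26.1% = 626.4
  some college: 3,300 × 57.6% = 1900.8
  associate degree: 3,150 × 49.6% = 1562.4
  bachelor's degree: 1,800 × 41.6% = 748.8
  graduate degree: 4,350 × 55.2% = 2401.2
Estimated total = 7239.6 → 7,240.

7,240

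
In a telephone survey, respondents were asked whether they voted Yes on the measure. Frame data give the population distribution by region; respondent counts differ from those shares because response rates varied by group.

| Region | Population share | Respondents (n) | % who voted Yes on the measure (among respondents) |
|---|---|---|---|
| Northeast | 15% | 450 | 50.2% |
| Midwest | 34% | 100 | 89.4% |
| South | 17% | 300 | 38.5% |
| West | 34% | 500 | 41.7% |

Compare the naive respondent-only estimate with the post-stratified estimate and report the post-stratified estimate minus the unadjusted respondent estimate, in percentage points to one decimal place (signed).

+11.3 percentage points

Unadjusted (pooled respondent) estimate weights by respondent counts:
  (450/1350)×50.2 + (100/1350)×89.4 + (300/1350)×38.5 + (500/1350)×41.7 = 47.3556%
Post-stratifying to population shares instead:
  0.15×50.2 + 0.34×89.4 + 0.17×38.5 + 0.34×41.7 = 58.649%
Difference = 58.649 − 47.3556 = 11.2934 pp.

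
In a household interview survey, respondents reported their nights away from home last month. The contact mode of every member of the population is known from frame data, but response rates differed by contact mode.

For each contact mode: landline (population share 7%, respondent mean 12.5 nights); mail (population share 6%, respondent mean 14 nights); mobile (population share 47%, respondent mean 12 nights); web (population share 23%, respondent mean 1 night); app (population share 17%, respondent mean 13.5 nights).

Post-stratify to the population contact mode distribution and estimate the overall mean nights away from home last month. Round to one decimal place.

Reweight to the known contact mode distribution:
  landline: 0.07 × 12.5 = 0.875
  mail: 0.06 × 14 = 0.84
  mobile: 0.47 × 12 = 5.64
  web: 0.23 × 1 = 0.23
  app: 0.17 × 13.5 = 2.295
Post-stratified estimate = 9.88 → 9.9.

9.9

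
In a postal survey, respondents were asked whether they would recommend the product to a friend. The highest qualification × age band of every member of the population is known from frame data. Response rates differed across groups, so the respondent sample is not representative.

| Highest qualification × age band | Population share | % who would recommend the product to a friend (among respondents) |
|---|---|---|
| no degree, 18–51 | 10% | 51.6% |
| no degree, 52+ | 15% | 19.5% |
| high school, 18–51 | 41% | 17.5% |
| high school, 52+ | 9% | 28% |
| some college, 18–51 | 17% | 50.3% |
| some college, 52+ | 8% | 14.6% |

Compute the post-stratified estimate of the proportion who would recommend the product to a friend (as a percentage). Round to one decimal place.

Reweight to the known highest qualification × age band distribution:
  no degree, 18–51: 0.1 × 51.6 = 5.16
  no degree, 52+: 0.15 × 19.5 = 2.925
  high school, 18–51: 0.41 × 17.5 = 7.175
  high school, 52+: 0.09 × 28 = 2.52
  some college, 18–51: 0.17 × 50.3 = 8.551
  some college, 52+: 0.08 × 14.6 = 1.168
Post-stratified estimate = 27.499 → 27.5%.

27.5%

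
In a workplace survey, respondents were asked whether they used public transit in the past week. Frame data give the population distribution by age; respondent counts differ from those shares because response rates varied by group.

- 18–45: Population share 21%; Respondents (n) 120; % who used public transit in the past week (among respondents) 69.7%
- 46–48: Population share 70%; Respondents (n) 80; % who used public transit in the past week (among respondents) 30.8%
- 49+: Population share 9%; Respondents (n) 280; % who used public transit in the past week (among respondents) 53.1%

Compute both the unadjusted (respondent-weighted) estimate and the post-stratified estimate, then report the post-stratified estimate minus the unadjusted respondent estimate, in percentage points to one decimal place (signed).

Naive respondent-only estimate (weights = respondent counts):
  (120/480)×69.7 + (80/480)×30.8 + (280/480)×53.1 = 53.5333%
Post-stratifying to population shares instead:
  0.21×69.7 + 0.7×30.8 + 0.09×53.1 = 40.976%
Difference = 40.976 − 53.5333 = -12.5573 pp.

-12.6 percentage points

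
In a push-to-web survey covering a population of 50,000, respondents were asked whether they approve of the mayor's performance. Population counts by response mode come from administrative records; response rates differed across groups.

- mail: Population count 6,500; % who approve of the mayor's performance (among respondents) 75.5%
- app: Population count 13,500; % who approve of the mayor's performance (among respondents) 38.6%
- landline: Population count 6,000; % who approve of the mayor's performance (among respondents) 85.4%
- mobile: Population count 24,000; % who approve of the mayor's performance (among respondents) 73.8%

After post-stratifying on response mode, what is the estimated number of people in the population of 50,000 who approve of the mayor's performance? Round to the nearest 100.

33,000

Estimated count per cell = population count × respondent percentage:
  mail: 6,500 × 75.5% = 4907.5
  app: 13,500 × 38.6% = 5211
  landline: 6,000 × 85.4% = 5124
  mobile: 24,000 × 73.8% = 17,712
Estimated total = 32954.5 → 33,000.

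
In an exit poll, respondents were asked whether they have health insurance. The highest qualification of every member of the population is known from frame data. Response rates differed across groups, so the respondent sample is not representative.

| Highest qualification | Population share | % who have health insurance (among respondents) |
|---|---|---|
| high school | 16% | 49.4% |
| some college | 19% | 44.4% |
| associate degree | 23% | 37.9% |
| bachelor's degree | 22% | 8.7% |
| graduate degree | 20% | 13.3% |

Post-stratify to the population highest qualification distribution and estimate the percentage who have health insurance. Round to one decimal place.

Weight each group's respondent value by its population share:
  high school: 0.16 × 49.4 = 7.904
  some college: 0.19 × 44.4 = 8.436
  associate degree: 0.23 × 37.9 = 8.717
  bachelor's degree: 0.22 × 8.7 = 1.914
  graduate degree: 0.2 × 13.3 = 2.66
Post-stratified estimate = 29.631 → 29.6%.

29.6%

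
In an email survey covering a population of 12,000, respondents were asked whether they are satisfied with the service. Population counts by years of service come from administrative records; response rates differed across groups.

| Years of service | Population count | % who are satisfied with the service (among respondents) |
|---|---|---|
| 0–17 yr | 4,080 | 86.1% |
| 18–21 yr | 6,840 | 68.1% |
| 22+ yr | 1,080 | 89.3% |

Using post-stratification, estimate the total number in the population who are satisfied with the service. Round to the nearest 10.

Each cell contributes its population count × the respondent rate:
  0–17 yr: 4,080 × 86.1% = 3512.88
  18–21 yr: 6,840 × 68.1% = 4658.04
  22+ yr: 1,080 × 89.3% = 964.44
Estimated total = 9135.36 → 9,140.

9,140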